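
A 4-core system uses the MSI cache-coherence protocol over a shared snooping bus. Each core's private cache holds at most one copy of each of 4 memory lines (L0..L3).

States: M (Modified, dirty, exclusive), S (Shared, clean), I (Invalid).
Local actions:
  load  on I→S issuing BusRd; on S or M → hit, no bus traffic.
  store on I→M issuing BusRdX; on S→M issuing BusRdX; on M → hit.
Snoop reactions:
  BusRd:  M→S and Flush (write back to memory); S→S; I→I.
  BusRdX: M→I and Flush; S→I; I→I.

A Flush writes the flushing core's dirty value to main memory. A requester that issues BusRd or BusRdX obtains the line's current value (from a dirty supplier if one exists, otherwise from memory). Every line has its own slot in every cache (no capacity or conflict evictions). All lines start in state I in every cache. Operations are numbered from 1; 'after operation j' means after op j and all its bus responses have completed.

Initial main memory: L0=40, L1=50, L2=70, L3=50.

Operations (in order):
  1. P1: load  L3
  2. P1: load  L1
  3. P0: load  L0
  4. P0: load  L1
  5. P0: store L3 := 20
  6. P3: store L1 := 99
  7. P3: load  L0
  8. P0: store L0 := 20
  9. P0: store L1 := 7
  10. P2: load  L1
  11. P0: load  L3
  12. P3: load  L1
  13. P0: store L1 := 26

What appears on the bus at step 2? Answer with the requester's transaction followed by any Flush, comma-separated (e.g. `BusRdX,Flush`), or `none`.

  op1 P1: load  L3 → I/S/I/I on L3; bus BusRd; mem=50
  op2 P1: load  L1 → I/S/I/I on L1; bus BusRd; mem=50
  op3 P0: load  L0 → S/I/I/I on L0; bus BusRd; mem=40
  op4 P0: load  L1 → S/S/I/I on L1; bus BusRd; mem=50
  op5 P0: store L3 := 20 → M/I/I/I on L3; bus BusRdX; mem=50
  op6 P3: store L1 := 99 → I/I/I/M on L1; bus BusRdX; mem=50
  op7 P3: load  L0 → S/I/I/S on L0; bus BusRd; mem=40
  op8 P0: store L0 := 20 → M/I/I/I on L0; bus BusRdX; mem=40
  op9 P0: store L1 := 7 → M/I/I/I on L1; bus BusRdX Flush; mem=99
  op10 P2: load  L1 → S/I/S/I on L1; bus BusRd Flush; mem=7
  op11 P0: load  L3 → M/I/I/I on L3; bus (none); mem=50
  op12 P3: load  L1 → S/I/S/S on L1; bus BusRd; mem=7
  op13 P0: store L1 := 26 → M/I/I/I on L1; bus BusRdX; mem=7

bus = BusRd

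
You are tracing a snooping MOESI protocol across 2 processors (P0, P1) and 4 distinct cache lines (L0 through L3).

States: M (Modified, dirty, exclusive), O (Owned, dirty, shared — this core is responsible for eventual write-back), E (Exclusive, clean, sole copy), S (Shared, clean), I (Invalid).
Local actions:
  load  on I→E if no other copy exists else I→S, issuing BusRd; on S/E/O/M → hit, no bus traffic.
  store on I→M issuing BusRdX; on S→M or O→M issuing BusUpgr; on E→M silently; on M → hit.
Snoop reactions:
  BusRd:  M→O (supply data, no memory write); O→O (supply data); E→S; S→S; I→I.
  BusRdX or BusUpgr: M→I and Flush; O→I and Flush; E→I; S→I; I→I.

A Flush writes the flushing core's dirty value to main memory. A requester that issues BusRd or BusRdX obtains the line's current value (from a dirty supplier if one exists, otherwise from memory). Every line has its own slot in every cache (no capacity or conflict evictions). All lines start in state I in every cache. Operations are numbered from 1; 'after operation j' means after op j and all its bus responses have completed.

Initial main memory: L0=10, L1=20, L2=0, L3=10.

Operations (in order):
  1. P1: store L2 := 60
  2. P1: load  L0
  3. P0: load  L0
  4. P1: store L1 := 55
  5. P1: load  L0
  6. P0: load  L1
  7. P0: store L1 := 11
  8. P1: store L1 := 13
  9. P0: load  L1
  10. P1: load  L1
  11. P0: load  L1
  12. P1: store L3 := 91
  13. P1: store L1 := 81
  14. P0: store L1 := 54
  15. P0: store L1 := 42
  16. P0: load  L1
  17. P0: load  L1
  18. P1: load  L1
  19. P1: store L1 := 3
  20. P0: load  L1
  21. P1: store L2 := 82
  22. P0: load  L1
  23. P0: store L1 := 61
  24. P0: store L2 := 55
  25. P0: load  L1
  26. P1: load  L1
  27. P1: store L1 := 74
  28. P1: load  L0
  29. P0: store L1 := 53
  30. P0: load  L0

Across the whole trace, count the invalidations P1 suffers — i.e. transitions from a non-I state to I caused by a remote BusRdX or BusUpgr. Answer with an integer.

invalidations = 5

[1] P1: store L2 := 60 | P0:I, P1:M(60) | bus: BusRdX
[2] P1: load  L0 | P0:I, P1:E(10) | bus: BusRd
[3] P0: load  L0 | P0:S(10), P1:S(10) | bus: BusRd
[4] P1: store L1 := 55 | P0:I, P1:M(55) | bus: BusRdX
[5] P1: load  L0 | P0:S(10), P1:S(10) | bus: none
[6] P0: load  L1 | P0:S(55), P1:O(55) | bus: BusRd
[7] P0: store L1 := 11 | P0:M(11), P1:I | bus: BusUpgr,Flush
[8] P1: store L1 := 13 | P0:I, P1:M(13) | bus: BusRdX,Flush
[9] P0: load  L1 | P0:S(13), P1:O(13) | bus: BusRd
[10] P1: load  L1 | P0:S(13), P1:O(13) | bus: none
[11] P0: load  L1 | P0:S(13), P1:O(13) | bus: none
[12] P1: store L3 := 91 | P0:I, P1:M(91) | bus: BusRdX
[13] P1: store L1 := 81 | P0:I, P1:M(81) | bus: BusUpgr
[14] P0: store L1 := 54 | P0:M(54), P1:I | bus: BusRdX,Flush
[15] P0: store L1 := 42 | P0:M(42), P1:I | bus: none
[16] P0: load  L1 | P0:M(42), P1:I | bus: none
[17] P0: load  L1 | P0:M(42), P1:I | bus: none
[18] P1: load  L1 | P0:O(42), P1:S(42) | bus: BusRd
[19] P1: store L1 := 3 | P0:I, P1:M(3) | bus: BusUpgr,Flush
[20] P0: load  L1 | P0:S(3), P1:O(3) | bus: BusRd
[21] P1: store L2 := 82 | P0:I, P1:M(82) | bus: none
[22] P0: load  L1 | P0:S(3), P1:O(3) | bus: none
[23] P0: store L1 := 61 | P0:M(61), P1:I | bus: BusUpgr,Flush
[24] P0: store L2 := 55 | P0:M(55), P1:I | bus: BusRdX,Flush
[25] P0: load  L1 | P0:M(61), P1:I | bus: none
[26] P1: load  L1 | P0:O(61), P1:S(61) | bus: BusRd
[27] P1: store L1 := 74 | P0:I, P1:M(74) | bus: BusUpgr,Flush
[28] P1: load  L0 | P0:S(10), P1:S(10) | bus: none
[29] P0: store L1 := 53 | P0:M(53), P1:I | bus: BusRdX,Flush
[30] P0: load  L0 | P0:S(10), P1:S(10) | bus: none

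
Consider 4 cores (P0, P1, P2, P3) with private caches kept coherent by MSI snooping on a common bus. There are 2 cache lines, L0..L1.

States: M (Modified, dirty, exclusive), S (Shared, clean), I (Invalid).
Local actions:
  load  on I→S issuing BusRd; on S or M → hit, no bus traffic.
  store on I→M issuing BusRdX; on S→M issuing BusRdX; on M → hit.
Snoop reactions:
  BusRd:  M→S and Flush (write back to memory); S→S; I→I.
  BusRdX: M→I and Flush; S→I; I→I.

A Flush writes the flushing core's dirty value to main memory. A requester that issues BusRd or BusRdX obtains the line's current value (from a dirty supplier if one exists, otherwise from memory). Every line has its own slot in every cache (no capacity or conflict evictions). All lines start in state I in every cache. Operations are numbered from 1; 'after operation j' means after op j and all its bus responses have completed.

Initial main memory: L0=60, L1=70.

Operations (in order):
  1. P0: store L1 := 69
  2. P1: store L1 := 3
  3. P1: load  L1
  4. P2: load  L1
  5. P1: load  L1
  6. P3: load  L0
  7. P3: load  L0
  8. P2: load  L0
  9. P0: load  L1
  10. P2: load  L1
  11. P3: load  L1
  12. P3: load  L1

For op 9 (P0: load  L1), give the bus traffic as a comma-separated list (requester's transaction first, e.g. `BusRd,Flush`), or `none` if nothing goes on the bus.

bus = BusRd

1. P0: store L1 := 69  bus=[BusRdX]  L1: P0=M P1=I P2=I P3=I  mem[L1]=70
2. P1: store L1 := 3  bus=[BusRdX,Flush]  L1: P0=I P1=M P2=I P3=I  mem[L1]=69
3. P1: load  L1  bus=[-]  L1: P0=I P1=M P2=I P3=I  mem[L1]=69
4. P2: load  L1  bus=[BusRd,Flush]  L1: P0=I P1=S P2=S P3=I  mem[L1]=3
5. P1: load  L1  bus=[-]  L1: P0=I P1=S P2=S P3=I  mem[L1]=3
6. P3: load  L0  bus=[BusRd]  L0: P0=I P1=I P2=I P3=S  mem[L0]=60
7. P3: load  L0  bus=[-]  L0: P0=I P1=I P2=I P3=S  mem[L0]=60
8. P2: load  L0  bus=[BusRd]  L0: P0=I P1=I P2=S P3=S  mem[L0]=60
9. P0: load  L1  bus=[BusRd]  L1: P0=S P1=S P2=S P3=I  mem[L1]=3
10. P2: load  L1  bus=[-]  L1: P0=S P1=S P2=S P3=I  mem[L1]=3
11. P3: load  L1  bus=[BusRd]  L1: P0=S P1=S P2=S P3=S  mem[L1]=3
12. P3: load  L1  bus=[-]  L1: P0=S P1=S P2=S P3=S  mem[L1]=3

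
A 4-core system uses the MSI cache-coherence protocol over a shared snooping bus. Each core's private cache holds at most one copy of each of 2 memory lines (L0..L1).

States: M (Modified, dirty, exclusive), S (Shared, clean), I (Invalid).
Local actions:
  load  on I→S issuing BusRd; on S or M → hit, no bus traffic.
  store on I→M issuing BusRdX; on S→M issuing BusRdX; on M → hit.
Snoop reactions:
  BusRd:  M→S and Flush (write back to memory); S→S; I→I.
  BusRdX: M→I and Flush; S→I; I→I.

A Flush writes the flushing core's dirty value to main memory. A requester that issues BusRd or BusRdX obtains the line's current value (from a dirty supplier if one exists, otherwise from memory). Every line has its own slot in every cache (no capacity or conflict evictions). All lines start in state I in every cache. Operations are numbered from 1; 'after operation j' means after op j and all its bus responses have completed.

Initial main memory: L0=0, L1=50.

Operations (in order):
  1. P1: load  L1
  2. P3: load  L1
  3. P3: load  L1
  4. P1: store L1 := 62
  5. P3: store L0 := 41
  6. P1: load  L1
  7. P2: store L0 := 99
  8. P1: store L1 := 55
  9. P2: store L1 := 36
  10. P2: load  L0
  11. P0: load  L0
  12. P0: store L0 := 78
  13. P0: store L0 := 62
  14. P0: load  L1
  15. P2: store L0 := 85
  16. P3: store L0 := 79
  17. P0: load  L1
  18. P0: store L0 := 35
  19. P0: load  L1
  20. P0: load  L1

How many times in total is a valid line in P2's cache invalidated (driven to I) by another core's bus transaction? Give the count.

invalidations = 2

step 1: P1: load  L1  ⟶  ISII  (L1)  txn=BusRd  M[L1]=50
step 2: P3: load  L1  ⟶  ISIS  (L1)  txn=BusRd  M[L1]=50
step 3: P3: load  L1  ⟶  ISIS  (L1)  txn=∅  M[L1]=50
step 4: P1: store L1 := 62  ⟶  IMII  (L1)  txn=BusRdX  M[L1]=50
step 5: P3: store L0 := 41  ⟶  IIIM  (L0)  txn=BusRdX  M[L0]=0
step 6: P1: load  L1  ⟶  IMII  (L1)  txn=∅  M[L1]=50
step 7: P2: store L0 := 99  ⟶  IIMI  (L0)  txn=BusRdX+Flush  M[L0]=41
step 8: P1: store L1 := 55  ⟶  IMII  (L1)  txn=∅  M[L1]=50
step 9: P2: store L1 := 36  ⟶  IIMI  (L1)  txn=BusRdX+Flush  M[L1]=55
step 10: P2: load  L0  ⟶  IIMI  (L0)  txn=∅  M[L0]=41
step 11: P0: load  L0  ⟶  SISI  (L0)  txn=BusRd+Flush  M[L0]=99
step 12: P0: store L0 := 78  ⟶  MIII  (L0)  txn=BusRdX  M[L0]=99
step 13: P0: store L0 := 62  ⟶  MIII  (L0)  txn=∅  M[L0]=99
step 14: P0: load  L1  ⟶  SISI  (L1)  txn=BusRd+Flush  M[L1]=36
step 15: P2: store L0 := 85  ⟶  IIMI  (L0)  txn=BusRdX+Flush  M[L0]=62
step 16: P3: store L0 := 79  ⟶  IIIM  (L0)  txn=BusRdX+Flush  M[L0]=85
step 17: P0: load  L1  ⟶  SISI  (L1)  txn=∅  M[L1]=36
step 18: P0: store L0 := 35  ⟶  MIII  (L0)  txn=BusRdX+Flush  M[L0]=79
step 19: P0: load  L1  ⟶  SISI  (L1)  txn=∅  M[L1]=36
step 20: P0: load  L1  ⟶  SISI  (L1)  txn=∅  M[L1]=36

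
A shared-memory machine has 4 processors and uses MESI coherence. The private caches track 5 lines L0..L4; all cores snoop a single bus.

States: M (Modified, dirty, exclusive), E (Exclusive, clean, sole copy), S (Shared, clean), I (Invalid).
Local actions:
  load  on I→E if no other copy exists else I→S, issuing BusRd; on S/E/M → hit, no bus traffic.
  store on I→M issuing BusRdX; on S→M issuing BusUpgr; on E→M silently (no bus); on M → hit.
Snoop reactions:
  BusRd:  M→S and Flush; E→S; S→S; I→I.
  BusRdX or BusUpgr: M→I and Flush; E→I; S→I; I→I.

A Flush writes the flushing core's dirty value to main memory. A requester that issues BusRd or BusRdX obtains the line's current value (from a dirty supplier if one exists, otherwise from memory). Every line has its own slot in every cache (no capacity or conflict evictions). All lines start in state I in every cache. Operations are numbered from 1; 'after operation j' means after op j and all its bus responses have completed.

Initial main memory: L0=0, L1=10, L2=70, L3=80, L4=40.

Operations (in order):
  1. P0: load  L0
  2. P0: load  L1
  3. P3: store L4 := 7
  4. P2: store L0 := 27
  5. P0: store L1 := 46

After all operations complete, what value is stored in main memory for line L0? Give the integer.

memory[L0] = 0

  op1 P0: load  L0 → E/I/I/I on L0; bus BusRd; mem=0
  op2 P0: load  L1 → E/I/I/I on L1; bus BusRd; mem=10
  op3 P3: store L4 := 7 → I/I/I/M on L4; bus BusRdX; mem=40
  op4 P2: store L0 := 27 → I/I/M/I on L0; bus BusRdX; mem=0
  op5 P0: store L1 := 46 → M/I/I/I on L1; bus (none); mem=10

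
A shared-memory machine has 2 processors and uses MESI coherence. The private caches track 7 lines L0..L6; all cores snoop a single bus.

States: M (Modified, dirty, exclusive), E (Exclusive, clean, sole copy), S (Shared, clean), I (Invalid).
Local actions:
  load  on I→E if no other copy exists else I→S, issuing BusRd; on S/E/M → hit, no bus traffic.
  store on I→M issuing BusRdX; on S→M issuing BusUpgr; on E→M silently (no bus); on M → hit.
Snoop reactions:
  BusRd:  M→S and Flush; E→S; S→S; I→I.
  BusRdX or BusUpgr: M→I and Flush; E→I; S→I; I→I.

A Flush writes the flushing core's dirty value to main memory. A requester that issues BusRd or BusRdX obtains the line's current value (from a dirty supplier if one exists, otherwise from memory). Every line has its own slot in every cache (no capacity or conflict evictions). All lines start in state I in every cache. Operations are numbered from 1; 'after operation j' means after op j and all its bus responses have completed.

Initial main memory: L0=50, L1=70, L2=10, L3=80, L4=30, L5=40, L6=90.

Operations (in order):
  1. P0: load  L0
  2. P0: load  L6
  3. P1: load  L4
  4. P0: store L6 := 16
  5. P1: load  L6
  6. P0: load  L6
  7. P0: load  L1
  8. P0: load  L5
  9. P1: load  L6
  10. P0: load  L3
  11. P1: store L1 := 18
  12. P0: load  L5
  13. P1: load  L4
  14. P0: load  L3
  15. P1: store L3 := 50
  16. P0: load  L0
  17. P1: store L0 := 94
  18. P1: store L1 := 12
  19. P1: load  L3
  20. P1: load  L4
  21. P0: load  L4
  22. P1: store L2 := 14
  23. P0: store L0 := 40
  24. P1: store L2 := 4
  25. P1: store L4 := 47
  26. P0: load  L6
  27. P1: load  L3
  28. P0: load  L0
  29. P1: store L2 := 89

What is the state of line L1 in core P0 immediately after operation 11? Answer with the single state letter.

1. P0: load  L0  bus=[BusRd]  L0: P0=E P1=I  mem[L0]=50
2. P0: load  L6  bus=[BusRd]  L6: P0=E P1=I  mem[L6]=90
3. P1: load  L4  bus=[BusRd]  L4: P0=I P1=E  mem[L4]=30
4. P0: store L6 := 16  bus=[-]  L6: P0=M P1=I  mem[L6]=90
5. P1: load  L6  bus=[BusRd,Flush]  L6: P0=S P1=S  mem[L6]=16
6. P0: load  L6  bus=[-]  L6: P0=S P1=S  mem[L6]=16
7. P0: load  L1  bus=[BusRd]  L1: P0=E P1=I  mem[L1]=70
8. P0: load  L5  bus=[BusRd]  L5: P0=E P1=I  mem[L5]=40
9. P1: load  L6  bus=[-]  L6: P0=S P1=S  mem[L6]=16
10. P0: load  L3  bus=[BusRd]  L3: P0=E P1=I  mem[L3]=80
11. P1: store L1 := 18  bus=[BusRdX]  L1: P0=I P1=M  mem[L1]=70
12. P0: load  L5  bus=[-]  L5: P0=E P1=I  mem[L5]=40
13. P1: load  L4  bus=[-]  L4: P0=I P1=E  mem[L4]=30
14. P0: load  L3  bus=[-]  L3: P0=E P1=I  mem[L3]=80
15. P1: store L3 := 50  bus=[BusRdX]  L3: P0=I P1=M  mem[L3]=80
16. P0: load  L0  bus=[-]  L0: P0=E P1=I  mem[L0]=50
17. P1: store L0 := 94  bus=[BusRdX]  L0: P0=I P1=M  mem[L0]=50
18. P1: store L1 := 12  bus=[-]  L1: P0=I P1=M  mem[L1]=70
19. P1: load  L3  bus=[-]  L3: P0=I P1=M  mem[L3]=80
20. P1: load  L4  bus=[-]  L4: P0=I P1=E  mem[L4]=30
21. P0: load  L4  bus=[BusRd]  L4: P0=S P1=S  mem[L4]=30
22. P1: store L2 := 14  bus=[BusRdX]  L2: P0=I P1=M  mem[L2]=10
23. P0: store L0 := 40  bus=[BusRdX,Flush]  L0: P0=M P1=I  mem[L0]=94
24. P1: store L2 := 4  bus=[-]  L2: P0=I P1=M  mem[L2]=10
25. P1: store L4 := 47  bus=[BusUpgr]  L4: P0=I P1=M  mem[L4]=30
26. P0: load  L6  bus=[-]  L6: P0=S P1=S  mem[L6]=16
27. P1: load  L3  bus=[-]  L3: P0=I P1=M  mem[L3]=80
28. P0: load  L0  bus=[-]  L0: P0=M P1=I  mem[L0]=94
29. P1: store L2 := 89  bus=[-]  L2: P0=I P1=M  mem[L2]=10

state = I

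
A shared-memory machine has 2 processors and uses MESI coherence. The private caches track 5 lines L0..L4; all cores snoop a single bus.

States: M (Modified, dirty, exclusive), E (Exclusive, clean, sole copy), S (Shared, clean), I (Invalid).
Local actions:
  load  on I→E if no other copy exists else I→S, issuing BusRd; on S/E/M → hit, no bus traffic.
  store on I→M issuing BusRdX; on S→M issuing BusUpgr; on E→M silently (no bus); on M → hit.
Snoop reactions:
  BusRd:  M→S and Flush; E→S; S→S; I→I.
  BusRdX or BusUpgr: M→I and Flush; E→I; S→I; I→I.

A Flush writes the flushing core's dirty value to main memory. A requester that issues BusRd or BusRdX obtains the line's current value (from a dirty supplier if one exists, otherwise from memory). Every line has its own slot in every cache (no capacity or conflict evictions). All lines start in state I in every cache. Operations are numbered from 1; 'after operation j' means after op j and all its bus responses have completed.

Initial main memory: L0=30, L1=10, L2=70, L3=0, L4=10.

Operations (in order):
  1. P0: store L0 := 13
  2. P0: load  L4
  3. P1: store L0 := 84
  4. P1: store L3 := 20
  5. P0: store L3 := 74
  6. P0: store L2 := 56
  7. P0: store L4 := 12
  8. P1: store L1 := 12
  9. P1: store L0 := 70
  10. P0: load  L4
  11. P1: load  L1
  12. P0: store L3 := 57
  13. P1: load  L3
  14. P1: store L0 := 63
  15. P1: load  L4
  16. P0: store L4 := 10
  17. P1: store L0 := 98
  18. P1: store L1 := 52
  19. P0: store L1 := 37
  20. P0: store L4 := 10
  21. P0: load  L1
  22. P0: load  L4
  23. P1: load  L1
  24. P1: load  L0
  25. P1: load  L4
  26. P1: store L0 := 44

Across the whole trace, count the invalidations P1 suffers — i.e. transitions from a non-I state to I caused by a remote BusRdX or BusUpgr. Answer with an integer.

invalidations = 3

[1] P0: store L0 := 13 | P0:M(13), P1:I | bus: BusRdX
[2] P0: load  L4 | P0:E(10), P1:I | bus: BusRd
[3] P1: store L0 := 84 | P0:I, P1:M(84) | bus: BusRdX,Flush
[4] P1: store L3 := 20 | P0:I, P1:M(20) | bus: BusRdX
[5] P0: store L3 := 74 | P0:M(74), P1:I | bus: BusRdX,Flush
[6] P0: store L2 := 56 | P0:M(56), P1:I | bus: BusRdX
[7] P0: store L4 := 12 | P0:M(12), P1:I | bus: none
[8] P1: store L1 := 12 | P0:I, P1:M(12) | bus: BusRdX
[9] P1: store L0 := 70 | P0:I, P1:M(70) | bus: none
[10] P0: load  L4 | P0:M(12), P1:I | bus: none
[11] P1: load  L1 | P0:I, P1:M(12) | bus: none
[12] P0: store L3 := 57 | P0:M(57), P1:I | bus: none
[13] P1: load  L3 | P0:S(57), P1:S(57) | bus: BusRd,Flush
[14] P1: store L0 := 63 | P0:I, P1:M(63) | bus: none
[15] P1: load  L4 | P0:S(12), P1:S(12) | bus: BusRd,Flush
[16] P0: store L4 := 10 | P0:M(10), P1:I | bus: BusUpgr
[17] P1: store L0 := 98 | P0:I, P1:M(98) | bus: none
[18] P1: store L1 := 52 | P0:I, P1:M(52) | bus: none
[19] P0: store L1 := 37 | P0:M(37), P1:I | bus: BusRdX,Flush
[20] P0: store L4 := 10 | P0:M(10), P1:I | bus: none
[21] P0: load  L1 | P0:M(37), P1:I | bus: none
[22] P0: load  L4 | P0:M(10), P1:I | bus: none
[23] P1: load  L1 | P0:S(37), P1:S(37) | bus: BusRd,Flush
[24] P1: load  L0 | P0:I, P1:M(98) | bus: none
[25] P1: load  L4 | P0:S(10), P1:S(10) | bus: BusRd,Flush
[26] P1: store L0 := 44 | P0:I, P1:M(44) | bus: none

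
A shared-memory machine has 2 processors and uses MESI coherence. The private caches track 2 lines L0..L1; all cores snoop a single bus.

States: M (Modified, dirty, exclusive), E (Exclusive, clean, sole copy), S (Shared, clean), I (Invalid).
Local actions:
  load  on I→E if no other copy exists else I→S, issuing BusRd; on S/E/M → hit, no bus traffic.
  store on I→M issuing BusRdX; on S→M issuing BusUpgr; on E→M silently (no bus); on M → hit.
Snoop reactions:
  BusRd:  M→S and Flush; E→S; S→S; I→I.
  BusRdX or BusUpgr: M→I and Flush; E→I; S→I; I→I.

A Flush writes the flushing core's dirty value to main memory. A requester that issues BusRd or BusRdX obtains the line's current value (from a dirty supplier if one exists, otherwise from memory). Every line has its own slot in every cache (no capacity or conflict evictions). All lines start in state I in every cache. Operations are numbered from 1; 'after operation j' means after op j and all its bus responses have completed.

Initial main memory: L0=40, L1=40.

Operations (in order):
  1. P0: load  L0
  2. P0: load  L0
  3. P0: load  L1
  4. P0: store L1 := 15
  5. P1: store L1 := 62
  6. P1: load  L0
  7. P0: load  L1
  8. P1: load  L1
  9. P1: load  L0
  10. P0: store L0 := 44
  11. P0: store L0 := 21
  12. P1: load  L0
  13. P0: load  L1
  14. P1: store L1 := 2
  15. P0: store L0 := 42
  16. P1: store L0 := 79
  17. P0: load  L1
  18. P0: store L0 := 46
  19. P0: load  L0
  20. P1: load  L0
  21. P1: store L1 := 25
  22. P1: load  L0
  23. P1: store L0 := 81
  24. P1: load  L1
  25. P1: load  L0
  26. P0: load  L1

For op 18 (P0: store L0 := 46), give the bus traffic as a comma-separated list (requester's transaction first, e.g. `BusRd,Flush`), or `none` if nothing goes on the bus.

bus = BusRdX,Flush

  op1 P0: load  L0 → E/I on L0; bus BusRd; mem=40
  op2 P0: load  L0 → E/I on L0; bus (none); mem=40
  op3 P0: load  L1 → E/I on L1; bus BusRd; mem=40
  op4 P0: store L1 := 15 → M/I on L1; bus (none); mem=40
  op5 P1: store L1 := 62 → I/M on L1; bus BusRdX Flush; mem=15
  op6 P1: load  L0 → S/S on L0; bus BusRd; mem=40
  op7 P0: load  L1 → S/S on L1; bus BusRd Flush; mem=62
  op8 P1: load  L1 → S/S on L1; bus (none); mem=62
  op9 P1: load  L0 → S/S on L0; bus (none); mem=40
  op10 P0: store L0 := 44 → M/I on L0; bus BusUpgr; mem=40
  op11 P0: store L0 := 21 → M/I on L0; bus (none); mem=40
  op12 P1: load  L0 → S/S on L0; bus BusRd Flush; mem=21
  op13 P0: load  L1 → S/S on L1; bus (none); mem=62
  op14 P1: store L1 := 2 → I/M on L1; bus BusUpgr; mem=62
  op15 P0: store L0 := 42 → M/I on L0; bus BusUpgr; mem=21
  op16 P1: store L0 := 79 → I/M on L0; bus BusRdX Flush; mem=42
  op17 P0: load  L1 → S/S on L1; bus BusRd Flush; mem=2
  op18 P0: store L0 := 46 → M/I on L0; bus BusRdX Flush; mem=79
  op19 P0: load  L0 → M/I on L0; bus (none); mem=79
  op20 P1: load  L0 → S/S on L0; bus BusRd Flush; mem=46
  op21 P1: store L1 := 25 → I/M on L1; bus BusUpgr; mem=2
  op22 P1: load  L0 → S/S on L0; bus (none); mem=46
  op23 P1: store L0 := 81 → I/M on L0; bus BusUpgr; mem=46
  op24 P1: load  L1 → I/M on L1; bus (none); mem=2
  op25 P1: load  L0 → I/M on L0; bus (none); mem=46
  op26 P0: load  L1 → S/S on L1; bus BusRd Flush; mem=25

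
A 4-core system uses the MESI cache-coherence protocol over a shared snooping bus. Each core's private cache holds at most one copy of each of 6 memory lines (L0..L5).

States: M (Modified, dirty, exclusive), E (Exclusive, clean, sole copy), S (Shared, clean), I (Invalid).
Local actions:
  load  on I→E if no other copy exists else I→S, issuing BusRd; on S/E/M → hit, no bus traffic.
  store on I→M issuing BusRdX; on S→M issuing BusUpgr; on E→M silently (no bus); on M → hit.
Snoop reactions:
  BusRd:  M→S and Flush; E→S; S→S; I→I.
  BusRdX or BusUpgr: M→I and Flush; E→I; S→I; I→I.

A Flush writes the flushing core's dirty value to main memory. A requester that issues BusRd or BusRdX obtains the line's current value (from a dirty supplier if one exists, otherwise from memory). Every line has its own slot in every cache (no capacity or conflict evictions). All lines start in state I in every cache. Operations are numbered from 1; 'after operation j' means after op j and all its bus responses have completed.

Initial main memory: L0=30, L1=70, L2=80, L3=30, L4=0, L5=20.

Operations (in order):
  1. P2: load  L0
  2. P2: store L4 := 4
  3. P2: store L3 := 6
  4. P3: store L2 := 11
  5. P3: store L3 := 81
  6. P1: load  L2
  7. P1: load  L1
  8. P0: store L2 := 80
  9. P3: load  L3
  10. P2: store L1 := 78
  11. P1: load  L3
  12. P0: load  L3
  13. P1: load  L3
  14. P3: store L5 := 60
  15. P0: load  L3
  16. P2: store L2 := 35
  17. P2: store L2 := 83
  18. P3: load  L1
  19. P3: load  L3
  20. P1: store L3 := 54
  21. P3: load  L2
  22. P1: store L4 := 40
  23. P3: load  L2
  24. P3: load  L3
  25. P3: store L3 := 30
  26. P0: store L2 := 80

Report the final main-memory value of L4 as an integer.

memory[L4] = 4

  op1 P2: load  L0 → I/I/E/I on L0; bus BusRd; mem=30
  op2 P2: store L4 := 4 → I/I/M/I on L4; bus BusRdX; mem=0
  op3 P2: store L3 := 6 → I/I/M/I on L3; bus BusRdX; mem=30
  op4 P3: store L2 := 11 → I/I/I/M on L2; bus BusRdX; mem=80
  op5 P3: store L3 := 81 → I/I/I/M on L3; bus BusRdX Flush; mem=6
  op6 P1: load  L2 → I/S/I/S on L2; bus BusRd Flush; mem=11
  op7 P1: load  L1 → I/E/I/I on L1; bus BusRd; mem=70
  op8 P0: store L2 := 80 → M/I/I/I on L2; bus BusRdX; mem=11
  op9 P3: load  L3 → I/I/I/M on L3; bus (none); mem=6
  op10 P2: store L1 := 78 → I/I/M/I on L1; bus BusRdX; mem=70
  op11 P1: load  L3 → I/S/I/S on L3; bus BusRd Flush; mem=81
  op12 P0: load  L3 → S/S/I/S on L3; bus BusRd; mem=81
  op13 P1: load  L3 → S/S/I/S on L3; bus (none); mem=81
  op14 P3: store L5 := 60 → I/I/I/M on L5; bus BusRdX; mem=20
  op15 P0: load  L3 → S/S/I/S on L3; bus (none); mem=81
  op16 P2: store L2 := 35 → I/I/M/I on L2; bus BusRdX Flush; mem=80
  op17 P2: store L2 := 83 → I/I/M/I on L2; bus (none); mem=80
  op18 P3: load  L1 → I/I/S/S on L1; bus BusRd Flush; mem=78
  op19 P3: load  L3 → S/S/I/S on L3; bus (none); mem=81
  op20 P1: store L3 := 54 → I/M/I/I on L3; bus BusUpgr; mem=81
  op21 P3: load  L2 → I/I/S/S on L2; bus BusRd Flush; mem=83
  op22 P1: store L4 := 40 → I/M/I/I on L4; bus BusRdX Flush; mem=4
  op23 P3: load  L2 → I/I/S/S on L2; bus (none); mem=83
  op24 P3: load  L3 → I/S/I/S on L3; bus BusRd Flush; mem=54
  op25 P3: store L3 := 30 → I/I/I/M on L3; bus BusUpgr; mem=54
  op26 P0: store L2 := 80 → M/I/I/I on L2; bus BusRdX; mem=83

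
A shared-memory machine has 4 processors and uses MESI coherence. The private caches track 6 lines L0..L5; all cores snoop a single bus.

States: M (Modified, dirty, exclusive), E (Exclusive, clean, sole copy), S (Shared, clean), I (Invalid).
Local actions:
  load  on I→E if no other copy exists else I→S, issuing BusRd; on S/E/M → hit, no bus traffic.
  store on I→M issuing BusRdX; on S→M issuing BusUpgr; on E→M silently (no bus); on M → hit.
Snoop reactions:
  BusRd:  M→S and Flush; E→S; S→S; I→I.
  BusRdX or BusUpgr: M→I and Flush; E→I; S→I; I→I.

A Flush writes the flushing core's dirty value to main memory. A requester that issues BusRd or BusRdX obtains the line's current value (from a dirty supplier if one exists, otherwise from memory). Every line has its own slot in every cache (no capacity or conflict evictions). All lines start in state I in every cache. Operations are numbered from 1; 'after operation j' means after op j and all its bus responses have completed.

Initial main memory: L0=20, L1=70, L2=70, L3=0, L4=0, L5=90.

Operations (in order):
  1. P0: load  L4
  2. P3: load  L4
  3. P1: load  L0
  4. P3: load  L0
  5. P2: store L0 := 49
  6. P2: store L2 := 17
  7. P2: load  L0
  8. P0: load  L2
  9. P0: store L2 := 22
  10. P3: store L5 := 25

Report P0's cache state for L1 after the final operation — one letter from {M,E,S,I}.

step 1: P0: load  L4  ⟶  EIII  (L4)  txn=BusRd  M[L4]=0
step 2: P3: load  L4  ⟶  SIIS  (L4)  txn=BusRd  M[L4]=0
step 3: P1: load  L0  ⟶  IEII  (L0)  txn=BusRd  M[L0]=20
step 4: P3: load  L0  ⟶  ISIS  (L0)  txn=BusRd  M[L0]=20
step 5: P2: store L0 := 49  ⟶  IIMI  (L0)  txn=BusRdX  M[L0]=20
step 6: P2: store L2 := 17  ⟶  IIMI  (L2)  txn=BusRdX  M[L2]=70
step 7: P2: load  L0  ⟶  IIMI  (L0)  txn=∅  M[L0]=20
step 8: P0: load  L2  ⟶  SISI  (L2)  txn=BusRd+Flush  M[L2]=17
step 9: P0: store L2 := 22  ⟶  MIII  (L2)  txn=BusUpgr  M[L2]=17
step 10: P3: store L5 := 25  ⟶  IIIM  (L5)  txn=BusRdX  M[L5]=90

state = I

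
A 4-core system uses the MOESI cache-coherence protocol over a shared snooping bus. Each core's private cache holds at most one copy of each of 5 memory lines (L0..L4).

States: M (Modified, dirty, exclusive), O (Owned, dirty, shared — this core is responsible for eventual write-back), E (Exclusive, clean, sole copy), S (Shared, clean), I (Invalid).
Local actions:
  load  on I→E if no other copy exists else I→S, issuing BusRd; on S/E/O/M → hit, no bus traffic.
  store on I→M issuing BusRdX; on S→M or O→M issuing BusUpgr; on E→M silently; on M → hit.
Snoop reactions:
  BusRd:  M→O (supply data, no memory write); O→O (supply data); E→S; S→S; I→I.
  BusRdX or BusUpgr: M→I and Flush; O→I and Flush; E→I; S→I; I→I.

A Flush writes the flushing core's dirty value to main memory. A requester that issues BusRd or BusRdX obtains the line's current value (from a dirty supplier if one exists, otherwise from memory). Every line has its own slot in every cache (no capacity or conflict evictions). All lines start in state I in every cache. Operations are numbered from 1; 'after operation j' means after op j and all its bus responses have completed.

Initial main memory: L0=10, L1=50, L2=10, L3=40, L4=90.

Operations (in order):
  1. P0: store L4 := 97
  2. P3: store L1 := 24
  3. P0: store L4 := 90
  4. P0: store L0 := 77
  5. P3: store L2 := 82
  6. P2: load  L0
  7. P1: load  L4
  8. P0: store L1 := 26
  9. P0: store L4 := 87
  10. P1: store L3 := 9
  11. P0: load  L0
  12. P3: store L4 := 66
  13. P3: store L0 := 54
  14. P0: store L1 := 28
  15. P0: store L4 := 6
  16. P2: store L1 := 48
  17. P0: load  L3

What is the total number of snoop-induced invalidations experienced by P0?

invalidations = 3

[1] P0: store L4 := 97 | P0:M(97), P1:I, P2:I, P3:I | bus: BusRdX
[2] P3: store L1 := 24 | P0:I, P1:I, P2:I, P3:M(24) | bus: BusRdX
[3] P0: store L4 := 90 | P0:M(90), P1:I, P2:I, P3:I | bus: none
[4] P0: store L0 := 77 | P0:M(77), P1:I, P2:I, P3:I | bus: BusRdX
[5] P3: store L2 := 82 | P0:I, P1:I, P2:I, P3:M(82) | bus: BusRdX
[6] P2: load  L0 | P0:O(77), P1:I, P2:S(77), P3:I | bus: BusRd
[7] P1: load  L4 | P0:O(90), P1:S(90), P2:I, P3:I | bus: BusRd
[8] P0: store L1 := 26 | P0:M(26), P1:I, P2:I, P3:I | bus: BusRdX,Flush
[9] P0: store L4 := 87 | P0:M(87), P1:I, P2:I, P3:I | bus: BusUpgr
[10] P1: store L3 := 9 | P0:I, P1:M(9), P2:I, P3:I | bus: BusRdX
[11] P0: load  L0 | P0:O(77), P1:I, P2:S(77), P3:I | bus: none
[12] P3: store L4 := 66 | P0:I, P1:I, P2:I, P3:M(66) | bus: BusRdX,Flush
[13] P3: store L0 := 54 | P0:I, P1:I, P2:I, P3:M(54) | bus: BusRdX,Flush
[14] P0: store L1 := 28 | P0:M(28), P1:I, P2:I, P3:I | bus: none
[15] P0: store L4 := 6 | P0:M(6), P1:I, P2:I, P3:I | bus: BusRdX,Flush
[16] P2: store L1 := 48 | P0:I, P1:I, P2:M(48), P3:I | bus: BusRdX,Flush
[17] P0: load  L3 | P0:S(9), P1:O(9), P2:I, P3:I | bus: BusRd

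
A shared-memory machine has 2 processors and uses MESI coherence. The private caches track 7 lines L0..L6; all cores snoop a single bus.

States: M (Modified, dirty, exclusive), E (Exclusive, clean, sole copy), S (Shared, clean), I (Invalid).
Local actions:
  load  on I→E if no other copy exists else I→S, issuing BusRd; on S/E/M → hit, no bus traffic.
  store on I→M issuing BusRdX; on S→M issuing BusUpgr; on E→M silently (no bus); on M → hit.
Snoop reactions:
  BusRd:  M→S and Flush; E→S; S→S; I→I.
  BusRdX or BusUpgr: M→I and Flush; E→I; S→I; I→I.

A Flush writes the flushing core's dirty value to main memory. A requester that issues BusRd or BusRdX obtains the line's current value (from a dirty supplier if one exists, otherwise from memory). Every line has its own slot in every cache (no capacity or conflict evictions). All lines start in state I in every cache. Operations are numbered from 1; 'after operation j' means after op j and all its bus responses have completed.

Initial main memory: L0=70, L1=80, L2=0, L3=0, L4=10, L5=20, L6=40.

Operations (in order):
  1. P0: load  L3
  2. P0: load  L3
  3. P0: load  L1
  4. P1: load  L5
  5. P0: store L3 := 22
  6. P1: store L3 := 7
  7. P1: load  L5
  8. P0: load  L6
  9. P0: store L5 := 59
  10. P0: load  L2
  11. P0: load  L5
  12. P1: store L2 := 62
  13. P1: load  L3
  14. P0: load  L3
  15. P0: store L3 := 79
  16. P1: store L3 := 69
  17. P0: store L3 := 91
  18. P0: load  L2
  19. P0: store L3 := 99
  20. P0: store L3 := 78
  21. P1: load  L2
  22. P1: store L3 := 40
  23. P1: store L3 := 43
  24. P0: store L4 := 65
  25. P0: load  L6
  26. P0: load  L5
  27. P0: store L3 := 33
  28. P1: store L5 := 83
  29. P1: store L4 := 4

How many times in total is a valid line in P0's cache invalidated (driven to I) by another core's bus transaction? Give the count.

invalidations = 6

step 1: P0: load  L3  ⟶  EI  (L3)  txn=BusRd  M[L3]=0
step 2: P0: load  L3  ⟶  EI  (L3)  txn=∅  M[L3]=0
step 3: P0: load  L1  ⟶  EI  (L1)  txn=BusRd  M[L1]=80
step 4: P1: load  L5  ⟶  IE  (L5)  txn=BusRd  M[L5]=20
step 5: P0: store L3 := 22  ⟶  MI  (L3)  txn=∅  M[L3]=0
step 6: P1: store L3 := 7  ⟶  IM  (L3)  txn=BusRdX+Flush  M[L3]=22
step 7: P1: load  L5  ⟶  IE  (L5)  txn=∅  M[L5]=20
step 8: P0: load  L6  ⟶  EI  (L6)  txn=BusRd  M[L6]=40
step 9: P0: store L5 := 59  ⟶  MI  (L5)  txn=BusRdX  M[L5]=20
step 10: P0: load  L2  ⟶  EI  (L2)  txn=BusRd  M[L2]=0
step 11: P0: load  L5  ⟶  MI  (L5)  txn=∅  M[L5]=20
step 12: P1: store L2 := 62  ⟶  IM  (L2)  txn=BusRdX  M[L2]=0
step 13: P1: load  L3  ⟶  IM  (L3)  txn=∅  M[L3]=22
step 14: P0: load  L3  ⟶  SS  (L3)  txn=BusRd+Flush  M[L3]=7
step 15: P0: store L3 := 79  ⟶  MI  (L3)  txn=BusUpgr  M[L3]=7
step 16: P1: store L3 := 69  ⟶  IM  (L3)  txn=BusRdX+Flush  M[L3]=79
step 17: P0: store L3 := 91  ⟶  MI  (L3)  txn=BusRdX+Flush  M[L3]=69
step 18: P0: load  L2  ⟶  SS  (L2)  txn=BusRd+Flush  M[L2]=62
step 19: P0: store L3 := 99  ⟶  MI  (L3)  txn=∅  M[L3]=69
step 20: P0: store L3 := 78  ⟶  MI  (L3)  txn=∅  M[L3]=69
step 21: P1: load  L2  ⟶  SS  (L2)  txn=∅  M[L2]=62
step 22: P1: store L3 := 40  ⟶  IM  (L3)  txn=BusRdX+Flush  M[L3]=78
step 23: P1: store L3 := 43  ⟶  IM  (L3)  txn=∅  M[L3]=78
step 24: P0: store L4 := 65  ⟶  MI  (L4)  txn=BusRdX  M[L4]=10
step 25: P0: load  L6  ⟶  EI  (L6)  txn=∅  M[L6]=40
step 26: P0: load  L5  ⟶  MI  (L5)  txn=∅  M[L5]=20
step 27: P0: store L3 := 33  ⟶  MI  (L3)  txn=BusRdX+Flush  M[L3]=43
step 28: P1: store L5 := 83  ⟶  IM  (L5)  txn=BusRdX+Flush  M[L5]=59
step 29: P1: store L4 := 4  ⟶  IM  (L4)  txn=BusRdX+Flush  M[L4]=65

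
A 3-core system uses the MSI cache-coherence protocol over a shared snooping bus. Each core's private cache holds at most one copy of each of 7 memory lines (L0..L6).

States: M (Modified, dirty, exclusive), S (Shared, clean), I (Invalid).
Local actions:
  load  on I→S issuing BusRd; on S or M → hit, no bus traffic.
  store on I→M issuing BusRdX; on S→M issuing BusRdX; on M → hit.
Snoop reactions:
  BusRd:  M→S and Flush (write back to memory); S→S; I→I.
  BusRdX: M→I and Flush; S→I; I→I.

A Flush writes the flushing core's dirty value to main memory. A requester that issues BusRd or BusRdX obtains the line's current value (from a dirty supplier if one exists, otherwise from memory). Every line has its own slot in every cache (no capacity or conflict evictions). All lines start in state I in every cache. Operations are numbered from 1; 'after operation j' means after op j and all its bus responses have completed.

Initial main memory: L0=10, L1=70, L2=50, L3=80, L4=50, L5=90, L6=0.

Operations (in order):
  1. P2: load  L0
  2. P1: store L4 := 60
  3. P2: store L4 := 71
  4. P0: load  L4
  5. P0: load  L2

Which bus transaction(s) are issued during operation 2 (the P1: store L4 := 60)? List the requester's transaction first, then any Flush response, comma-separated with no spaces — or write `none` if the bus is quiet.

  op1 P2: load  L0 → I/I/S on L0; bus BusRd; mem=10
  op2 P1: store L4 := 60 → I/M/I on L4; bus BusRdX; mem=50
  op3 P2: store L4 := 71 → I/I/M on L4; bus BusRdX Flush; mem=60
  op4 P0: load  L4 → S/I/S on L4; bus BusRd Flush; mem=71
  op5 P0: load  L2 → S/I/I on L2; bus BusRd; mem=50

bus = BusRdX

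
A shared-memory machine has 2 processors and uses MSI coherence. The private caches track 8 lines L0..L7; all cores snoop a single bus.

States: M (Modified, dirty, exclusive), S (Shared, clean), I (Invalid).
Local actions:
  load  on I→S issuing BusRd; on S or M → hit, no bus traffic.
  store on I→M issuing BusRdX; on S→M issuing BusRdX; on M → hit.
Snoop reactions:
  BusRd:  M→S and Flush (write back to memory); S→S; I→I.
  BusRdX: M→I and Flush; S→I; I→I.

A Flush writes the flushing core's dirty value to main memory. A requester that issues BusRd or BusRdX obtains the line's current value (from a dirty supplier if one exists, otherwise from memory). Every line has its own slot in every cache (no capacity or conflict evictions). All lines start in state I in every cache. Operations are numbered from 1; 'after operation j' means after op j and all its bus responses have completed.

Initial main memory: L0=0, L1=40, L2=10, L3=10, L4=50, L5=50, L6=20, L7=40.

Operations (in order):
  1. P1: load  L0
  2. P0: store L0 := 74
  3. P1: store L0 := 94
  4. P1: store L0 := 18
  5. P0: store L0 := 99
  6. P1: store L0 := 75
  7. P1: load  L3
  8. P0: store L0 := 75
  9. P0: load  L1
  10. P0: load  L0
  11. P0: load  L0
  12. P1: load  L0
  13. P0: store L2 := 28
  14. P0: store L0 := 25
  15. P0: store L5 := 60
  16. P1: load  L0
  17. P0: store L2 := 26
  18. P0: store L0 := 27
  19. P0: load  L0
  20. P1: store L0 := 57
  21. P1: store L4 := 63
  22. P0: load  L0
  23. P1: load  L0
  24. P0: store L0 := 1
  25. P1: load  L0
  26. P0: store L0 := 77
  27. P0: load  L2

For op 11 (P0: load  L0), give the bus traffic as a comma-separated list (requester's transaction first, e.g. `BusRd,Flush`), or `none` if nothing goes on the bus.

bus = none

[1] P1: load  L0 | P0:I, P1:S(0) | bus: BusRd
[2] P0: store L0 := 74 | P0:M(74), P1:I | bus: BusRdX
[3] P1: store L0 := 94 | P0:I, P1:M(94) | bus: BusRdX,Flush
[4] P1: store L0 := 18 | P0:I, P1:M(18) | bus: none
[5] P0: store L0 := 99 | P0:M(99), P1:I | bus: BusRdX,Flush
[6] P1: store L0 := 75 | P0:I, P1:M(75) | bus: BusRdX,Flush
[7] P1: load  L3 | P0:I, P1:S(10) | bus: BusRd
[8] P0: store L0 := 75 | P0:M(75), P1:I | bus: BusRdX,Flush
[9] P0: load  L1 | P0:S(40), P1:I | bus: BusRd
[10] P0: load  L0 | P0:M(75), P1:I | bus: none
[11] P0: load  L0 | P0:M(75), P1:I | bus: none
[12] P1: load  L0 | P0:S(75), P1:S(75) | bus: BusRd,Flush
[13] P0: store L2 := 28 | P0:M(28), P1:I | bus: BusRdX
[14] P0: store L0 := 25 | P0:M(25), P1:I | bus: BusRdX
[15] P0: store L5 := 60 | P0:M(60), P1:I | bus: BusRdX
[16] P1: load  L0 | P0:S(25), P1:S(25) | bus: BusRd,Flush
[17] P0: store L2 := 26 | P0:M(26), P1:I | bus: none
[18] P0: store L0 := 27 | P0:M(27), P1:I | bus: BusRdX
[19] P0: load  L0 | P0:M(27), P1:I | bus: none
[20] P1: store L0 := 57 | P0:I, P1:M(57) | bus: BusRdX,Flush
[21] P1: store L4 := 63 | P0:I, P1:M(63) | bus: BusRdX
[22] P0: load  L0 | P0:S(57), P1:S(57) | bus: BusRd,Flush
[23] P1: load  L0 | P0:S(57), P1:S(57) | bus: none
[24] P0: store L0 := 1 | P0:M(1), P1:I | bus: BusRdX
[25] P1: load  L0 | P0:S(1), P1:S(1) | bus: BusRd,Flush
[26] P0: store L0 := 77 | P0:M(77), P1:I | bus: BusRdX
[27] P0: load  L2 | P0:M(26), P1:I | bus: none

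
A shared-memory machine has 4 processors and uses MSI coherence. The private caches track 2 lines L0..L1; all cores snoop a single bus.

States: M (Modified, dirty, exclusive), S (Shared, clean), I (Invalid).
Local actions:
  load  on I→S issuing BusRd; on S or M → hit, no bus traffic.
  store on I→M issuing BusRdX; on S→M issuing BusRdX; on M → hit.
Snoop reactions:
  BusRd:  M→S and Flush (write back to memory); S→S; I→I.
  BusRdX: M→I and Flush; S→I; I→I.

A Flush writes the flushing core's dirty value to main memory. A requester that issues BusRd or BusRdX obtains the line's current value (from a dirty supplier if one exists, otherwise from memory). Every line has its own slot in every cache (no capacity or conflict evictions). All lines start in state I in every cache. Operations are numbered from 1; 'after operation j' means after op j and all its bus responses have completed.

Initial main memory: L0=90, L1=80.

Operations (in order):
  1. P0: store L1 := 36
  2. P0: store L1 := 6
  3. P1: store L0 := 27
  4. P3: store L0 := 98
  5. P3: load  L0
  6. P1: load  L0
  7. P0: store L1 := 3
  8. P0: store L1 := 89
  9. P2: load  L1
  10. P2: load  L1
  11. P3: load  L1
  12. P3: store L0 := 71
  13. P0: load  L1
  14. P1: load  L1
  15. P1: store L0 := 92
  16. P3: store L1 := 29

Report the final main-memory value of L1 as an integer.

1. P0: store L1 := 36  bus=[BusRdX]  L1: P0=M P1=I P2=I P3=I  mem[L1]=80
2. P0: store L1 := 6  bus=[-]  L1: P0=M P1=I P2=I P3=I  mem[L1]=80
3. P1: store L0 := 27  bus=[BusRdX]  L0: P0=I P1=M P2=I P3=I  mem[L0]=90
4. P3: store L0 := 98  bus=[BusRdX,Flush]  L0: P0=I P1=I P2=I P3=M  mem[L0]=27
5. P3: load  L0  bus=[-]  L0: P0=I P1=I P2=I P3=M  mem[L0]=27
6. P1: load  L0  bus=[BusRd,Flush]  L0: P0=I P1=S P2=I P3=S  mem[L0]=98
7. P0: store L1 := 3  bus=[-]  L1: P0=M P1=I P2=I P3=I  mem[L1]=80
8. P0: store L1 := 89  bus=[-]  L1: P0=M P1=I P2=I P3=I  mem[L1]=80
9. P2: load  L1  bus=[BusRd,Flush]  L1: P0=S P1=I P2=S P3=I  mem[L1]=89
10. P2: load  L1  bus=[-]  L1: P0=S P1=I P2=S P3=I  mem[L1]=89
11. P3: load  L1  bus=[BusRd]  L1: P0=S P1=I P2=S P3=S  mem[L1]=89
12. P3: store L0 := 71  bus=[BusRdX]  L0: P0=I P1=I P2=I P3=M  mem[L0]=98
13. P0: load  L1  bus=[-]  L1: P0=S P1=I P2=S P3=S  mem[L1]=89
14. P1: load  L1  bus=[BusRd]  L1: P0=S P1=S P2=S P3=S  mem[L1]=89
15. P1: store L0 := 92  bus=[BusRdX,Flush]  L0: P0=I P1=M P2=I P3=I  mem[L0]=71
16. P3: store L1 := 29  bus=[BusRdX]  L1: P0=I P1=I P2=I P3=M  mem[L1]=89

memory[L1] = 89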